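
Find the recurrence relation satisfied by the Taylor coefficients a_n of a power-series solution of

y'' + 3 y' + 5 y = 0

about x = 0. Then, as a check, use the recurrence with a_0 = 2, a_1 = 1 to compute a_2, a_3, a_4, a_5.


Substitute y = sum_n a_n x^n.
y''(x) has coefficient (n+2)(n+1) a_{n+2} at x^n;
3 y'(x) has coefficient 3 (n+1) a_{n+1} at x^n;
5 y(x) has coefficient 5 a_n at x^n.
Matching x^n: (n+2)(n+1) a_{n+2} + 3 (n+1) a_{n+1} + 5 a_n = 0.
Thus a_{n+2} = [-3 (n+1) a_{n+1} - 5 a_n] / ((n+1)(n+2)).

Check with a_0 = 2, a_1 = 1 (apply the recurrence for n = 0, 1, 2, 3): a_0 = 2, a_1 = 1, a_2 = -13/2, a_3 = 17/3, a_4 = -37/24, a_5 = -59/120.

a_(n+2) = [-3 (n+1) a_(n+1) - 5 a_n] / ((n+1)(n+2)); check: a_0 = 2, a_1 = 1, a_2 = -13/2, a_3 = 17/3, a_4 = -37/24, a_5 = -59/120


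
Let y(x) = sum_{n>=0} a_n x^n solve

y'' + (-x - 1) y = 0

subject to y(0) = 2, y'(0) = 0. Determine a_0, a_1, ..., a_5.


Ansatz: y(x) = sum_{n>=0} a_n x^n, so y'(x) = sum_{n>=1} n a_n x^(n-1) and y''(x) = sum_{n>=2} n(n-1) a_n x^(n-2).
Substitute into P(x) y'' + Q(x) y' + R(x) y = 0 with P(x) = 1, Q(x) = 0, R(x) = -x - 1, and match powers of x.
Initial conditions: a_0 = 2, a_1 = 0.
Setting the coefficient of each power of x to zero and solving order by order (substituting the coefficients already found):
  x^0: 2 a_2 - a_0 = 0  ->  2 a_2 = a_0 = 2  ->  a_2 = 1
  x^1: 6 a_3 - a_1 - a_0 = 0  ->  6 a_3 = a_1 + a_0 = 2  ->  a_3 = 1/3
  x^2: 12 a_4 - a_2 - a_1 = 0  ->  12 a_4 = a_2 + a_1 = 1  ->  a_4 = 1/12
  x^3: 20 a_5 - a_3 - a_2 = 0  ->  20 a_5 = a_3 + a_2 = 4/3  ->  a_5 = 1/15
Truncated series: y(x) = 2 + x^2 + (1/3) x^3 + (1/12) x^4 + (1/15) x^5 + O(x^6).

a_0 = 2; a_1 = 0; a_2 = 1; a_3 = 1/3; a_4 = 1/12; a_5 = 1/15


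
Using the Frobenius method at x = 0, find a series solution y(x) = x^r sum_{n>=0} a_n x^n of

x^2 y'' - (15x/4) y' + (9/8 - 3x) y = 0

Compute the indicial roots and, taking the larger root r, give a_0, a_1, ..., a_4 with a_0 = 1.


Write in Frobenius form y'' + (p(x)/x) y' + (q(x)/x^2) y = 0:
  p(x) = -15/4,  q(x) = 9/8 - 3x.
Indicial equation: r(r-1) + (-15/4) r + (9/8) = 0 -> roots r_1 = 9/2, r_2 = 1/4.
Take r = r_1 = 9/2. Let y(x) = x^r sum_{n>=0} a_n x^n with a_0 = 1.
Substitute y = x^r sum a_n x^n and match x^{r+n}. The recurrence is
  D(n) a_n - 3 a_{n-1} = 0,  where D(n) = (r+n)(r+n-1) + (-15/4)(r+n) + (9/8).
  a_n = 3 / D(n) * a_{n-1}.
Since the indicial polynomial factors as (r - r_1)(r - r_2), D(n) = (r_1 + n - r_1)(r_1 + n - r_2) = n(n + 17/4).
Evaluating step by step (a_0 = 1):
  n = 1: D(1) = 1(1 + 17/4) = 21/4; numerator = 3(1) = 3; a_1 = (3)/(21/4) = 4/7
  n = 2: D(2) = 2(2 + 17/4) = 25/2; numerator = 3(4/7) = 12/7; a_2 = (12/7)/(25/2) = 24/175
  n = 3: D(3) = 3(3 + 17/4) = 87/4; numerator = 3(24/175) = 72/175; a_3 = (72/175)/(87/4) = 96/5075
  n = 4: D(4) = 4(4 + 17/4) = 33; numerator = 3(96/5075) = 288/5075; a_4 = (288/5075)/(33) = 96/55825

r = 9/2; a_0 = 1; a_1 = 4/7; a_2 = 24/175; a_3 = 96/5075; a_4 = 96/55825


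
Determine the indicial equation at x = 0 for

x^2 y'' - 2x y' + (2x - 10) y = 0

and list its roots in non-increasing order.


Divide by x^2 to reach normal form y'' + P_1(x) y' + P_2(x) y = 0 with P_1(x) = -2/x and P_2(x) = 2/x - 10/x^2.
x = 0 is a singular point because the y'-coefficient -2/x has a pole at x = 0 and the y-coefficient 2/x - 10/x^2 has a pole at x = 0.
It is a regular singular point because x P_1(x) = p(x) = -2 and x^2 P_2(x) = q(x) = 2x - 10 are polynomials, hence analytic at x = 0.
p(0) = -2,  q(0) = -10.
Indicial equation: r(r-1) + p(0) r + q(0) = 0, i.e. r^2 + (p(0) - 1) r + q(0) = 0, i.e. r^2 - 3 r - 10 = 0.
Discriminant: (-3)^2 - 4(-10) = 49, so r = (3 ± 7)/2.
Solving: r_1 = 5, r_2 = -2.

indicial: r^2 - 3 r - 10 = 0; roots r_1 = 5, r_2 = -2


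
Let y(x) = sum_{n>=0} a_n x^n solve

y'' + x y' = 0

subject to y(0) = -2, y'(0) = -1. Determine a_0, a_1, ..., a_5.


Ansatz: y(x) = sum_{n>=0} a_n x^n, so y'(x) = sum_{n>=1} n a_n x^(n-1) and y''(x) = sum_{n>=2} n(n-1) a_n x^(n-2).
Substitute into P(x) y'' + Q(x) y' + R(x) y = 0 with P(x) = 1, Q(x) = x, R(x) = 0, and match powers of x.
Initial conditions: a_0 = -2, a_1 = -1.
Setting the coefficient of each power of x to zero and solving order by order (substituting the coefficients already found):
  x^0: 2 a_2 = 0  ->  a_2 = 0
  x^1: 6 a_3 + a_1 = 0  ->  6 a_3 = -a_1 = 1  ->  a_3 = 1/6
  x^2: 12 a_4 + 2 a_2 = 0  ->  12 a_4 = -2 a_2 = 0  ->  a_4 = 0
  x^3: 20 a_5 + 3 a_3 = 0  ->  20 a_5 = -3 a_3 = -1/2  ->  a_5 = -1/40
Truncated series: y(x) = -2 - x + (1/6) x^3 - (1/40) x^5 + O(x^6).

a_0 = -2; a_1 = -1; a_2 = 0; a_3 = 1/6; a_4 = 0; a_5 = -1/40


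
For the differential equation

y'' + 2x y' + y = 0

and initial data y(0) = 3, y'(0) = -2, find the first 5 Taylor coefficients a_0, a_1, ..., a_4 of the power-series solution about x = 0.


Ansatz: y(x) = sum_{n>=0} a_n x^n, so y'(x) = sum_{n>=1} n a_n x^(n-1) and y''(x) = sum_{n>=2} n(n-1) a_n x^(n-2).
Substitute into P(x) y'' + Q(x) y' + R(x) y = 0 with P(x) = 1, Q(x) = 2x, R(x) = 1, and match powers of x.
Initial conditions: a_0 = 3, a_1 = -2.
Setting the coefficient of each power of x to zero and solving order by order (substituting the coefficients already found):
  x^0: 2 a_2 + a_0 = 0  ->  2 a_2 = -a_0 = -3  ->  a_2 = -3/2
  x^1: 6 a_3 + 3 a_1 = 0  ->  6 a_3 = -3 a_1 = 6  ->  a_3 = 1
  x^2: 12 a_4 + 5 a_2 = 0  ->  12 a_4 = -5 a_2 = 15/2  ->  a_4 = 5/8
Truncated series: y(x) = 3 - 2 x - (3/2) x^2 + x^3 + (5/8) x^4 + O(x^5).

a_0 = 3; a_1 = -2; a_2 = -3/2; a_3 = 1; a_4 = 5/8


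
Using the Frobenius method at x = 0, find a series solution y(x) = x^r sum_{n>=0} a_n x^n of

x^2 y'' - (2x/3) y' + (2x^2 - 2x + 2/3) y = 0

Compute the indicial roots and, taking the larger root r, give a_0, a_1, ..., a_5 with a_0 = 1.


Write in Frobenius form y'' + (p(x)/x) y' + (q(x)/x^2) y = 0:
  p(x) = -2/3,  q(x) = 2x^2 - 2x + 2/3.
Indicial equation: r(r-1) + (-2/3) r + (2/3) = 0 -> roots r_1 = 1, r_2 = 2/3.
Take r = r_1 = 1. Let y(x) = x^r sum_{n>=0} a_n x^n with a_0 = 1.
Substitute y = x^r sum a_n x^n and match x^{r+n}. The recurrence is
  D(n) a_n - 2 a_{n-1} + 2 a_{n-2} = 0,  where D(n) = (r+n)(r+n-1) + (-2/3)(r+n) + (2/3).
  a_n = [2 a_{n-1} - 2 a_{n-2}] / D(n).
Since the indicial polynomial factors as (r - r_1)(r - r_2), D(n) = (r_1 + n - r_1)(r_1 + n - r_2) = n(n + 1/3).
Evaluating step by step (a_0 = 1):
  n = 1: D(1) = 1(1 + 1/3) = 4/3; numerator = 2(1) = 2; a_1 = (2)/(4/3) = 3/2
  n = 2: D(2) = 2(2 + 1/3) = 14/3; numerator = 2(3/2) - 2(1) = 1; a_2 = (1)/(14/3) = 3/14
  n = 3: D(3) = 3(3 + 1/3) = 10; numerator = 2(3/14) - 2(3/2) = -18/7; a_3 = (-18/7)/(10) = -9/35
  n = 4: D(4) = 4(4 + 1/3) = 52/3; numerator = 2(-9/35) - 2(3/14) = -33/35; a_4 = (-33/35)/(52/3) = -99/1820
  n = 5: D(5) = 5(5 + 1/3) = 80/3; numerator = 2(-99/1820) - 2(-9/35) = 369/910; a_5 = (369/910)/(80/3) = 1107/72800

r = 1; a_0 = 1; a_1 = 3/2; a_2 = 3/14; a_3 = -9/35; a_4 = -99/1820; a_5 = 1107/72800


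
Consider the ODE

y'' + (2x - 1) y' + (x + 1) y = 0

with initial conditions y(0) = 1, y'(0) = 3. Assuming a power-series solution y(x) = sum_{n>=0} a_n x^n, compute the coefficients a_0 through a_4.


Ansatz: y(x) = sum_{n>=0} a_n x^n, so y'(x) = sum_{n>=1} n a_n x^(n-1) and y''(x) = sum_{n>=2} n(n-1) a_n x^(n-2).
Substitute into P(x) y'' + Q(x) y' + R(x) y = 0 with P(x) = 1, Q(x) = 2x - 1, R(x) = x + 1, and match powers of x.
Initial conditions: a_0 = 1, a_1 = 3.
Setting the coefficient of each power of x to zero and solving order by order (substituting the coefficients already found):
  x^0: 2 a_2 - a_1 + a_0 = 0  ->  2 a_2 = a_1 - a_0 = 2  ->  a_2 = 1
  x^1: 6 a_3 - 2 a_2 + 3 a_1 + a_0 = 0  ->  6 a_3 = 2 a_2 - 3 a_1 - a_0 = -8  ->  a_3 = -4/3
  x^2: 12 a_4 - 3 a_3 + 5 a_2 + a_1 = 0  ->  12 a_4 = 3 a_3 - 5 a_2 - a_1 = -12  ->  a_4 = -1
Truncated series: y(x) = 1 + 3 x + x^2 - (4/3) x^3 - x^4 + O(x^5).

a_0 = 1; a_1 = 3; a_2 = 1; a_3 = -4/3; a_4 = -1


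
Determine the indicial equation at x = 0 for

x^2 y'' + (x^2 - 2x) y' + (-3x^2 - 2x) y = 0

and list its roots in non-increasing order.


Divide by x^2 to reach normal form y'' + P_1(x) y' + P_2(x) y = 0 with P_1(x) = 1 - 2/x and P_2(x) = -3 - 2/x.
x = 0 is a singular point because the y'-coefficient 1 - 2/x has a pole at x = 0 and the y-coefficient -3 - 2/x has a pole at x = 0.
It is a regular singular point because x P_1(x) = p(x) = x - 2 and x^2 P_2(x) = q(x) = -3x^2 - 2x are polynomials, hence analytic at x = 0.
p(0) = -2,  q(0) = 0.
Indicial equation: r(r-1) + p(0) r + q(0) = 0, i.e. r^2 + (p(0) - 1) r + q(0) = 0, i.e. r^2 - 3 r = 0.
Discriminant: (-3)^2 - 4(0) = 9, so r = (3 ± 3)/2.
Solving: r_1 = 3, r_2 = 0.

indicial: r^2 - 3 r = 0; roots r_1 = 3, r_2 = 0


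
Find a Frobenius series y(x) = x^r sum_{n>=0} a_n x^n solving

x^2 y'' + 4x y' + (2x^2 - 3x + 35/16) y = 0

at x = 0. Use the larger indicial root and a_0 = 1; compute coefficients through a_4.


Write in Frobenius form y'' + (p(x)/x) y' + (q(x)/x^2) y = 0:
  p(x) = 4,  q(x) = 2x^2 - 3x + 35/16.
Indicial equation: r(r-1) + (4) r + (35/16) = 0 -> roots r_1 = -5/4, r_2 = -7/4.
Take r = r_1 = -5/4. Let y(x) = x^r sum_{n>=0} a_n x^n with a_0 = 1.
Substitute y = x^r sum a_n x^n and match x^{r+n}. The recurrence is
  D(n) a_n - 3 a_{n-1} + 2 a_{n-2} = 0,  where D(n) = (r+n)(r+n-1) + (4)(r+n) + (35/16).
  a_n = [3 a_{n-1} - 2 a_{n-2}] / D(n).
Since the indicial polynomial factors as (r - r_1)(r - r_2), D(n) = (r_1 + n - r_1)(r_1 + n - r_2) = n(n + 1/2).
Evaluating step by step (a_0 = 1):
  n = 1: D(1) = 1(1 + 1/2) = 3/2; numerator = 3(1) = 3; a_1 = (3)/(3/2) = 2
  n = 2: D(2) = 2(2 + 1/2) = 5; numerator = 3(2) - 2(1) = 4; a_2 = (4)/(5) = 4/5
  n = 3: D(3) = 3(3 + 1/2) = 21/2; numerator = 3(4/5) - 2(2) = -8/5; a_3 = (-8/5)/(21/2) = -16/105
  n = 4: D(4) = 4(4 + 1/2) = 18; numerator = 3(-16/105) - 2(4/5) = -72/35; a_4 = (-72/35)/(18) = -4/35

r = -5/4; a_0 = 1; a_1 = 2; a_2 = 4/5; a_3 = -16/105; a_4 = -4/35


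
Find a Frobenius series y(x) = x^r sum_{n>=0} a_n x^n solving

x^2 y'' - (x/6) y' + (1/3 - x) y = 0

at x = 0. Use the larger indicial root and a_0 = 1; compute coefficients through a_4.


Write in Frobenius form y'' + (p(x)/x) y' + (q(x)/x^2) y = 0:
  p(x) = -1/6,  q(x) = 1/3 - x.
Indicial equation: r(r-1) + (-1/6) r + (1/3) = 0 -> roots r_1 = 2/3, r_2 = 1/2.
Take r = r_1 = 2/3. Let y(x) = x^r sum_{n>=0} a_n x^n with a_0 = 1.
Substitute y = x^r sum a_n x^n and match x^{r+n}. The recurrence is
  D(n) a_n - 1 a_{n-1} = 0,  where D(n) = (r+n)(r+n-1) + (-1/6)(r+n) + (1/3).
  a_n = 1 / D(n) * a_{n-1}.
Since the indicial polynomial factors as (r - r_1)(r - r_2), D(n) = (r_1 + n - r_1)(r_1 + n - r_2) = n(n + 1/6).
Evaluating step by step (a_0 = 1):
  n = 1: D(1) = 1(1 + 1/6) = 7/6; numerator = 1(1) = 1; a_1 = (1)/(7/6) = 6/7
  n = 2: D(2) = 2(2 + 1/6) = 13/3; numerator = 1(6/7) = 6/7; a_2 = (6/7)/(13/3) = 18/91
  n = 3: D(3) = 3(3 + 1/6) = 19/2; numerator = 1(18/91) = 18/91; a_3 = (18/91)/(19/2) = 36/1729
  n = 4: D(4) = 4(4 + 1/6) = 50/3; numerator = 1(36/1729) = 36/1729; a_4 = (36/1729)/(50/3) = 54/43225

r = 2/3; a_0 = 1; a_1 = 6/7; a_2 = 18/91; a_3 = 36/1729; a_4 = 54/43225


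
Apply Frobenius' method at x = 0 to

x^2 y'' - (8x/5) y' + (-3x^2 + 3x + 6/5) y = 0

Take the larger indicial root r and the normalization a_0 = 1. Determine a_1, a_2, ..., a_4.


Write in Frobenius form y'' + (p(x)/x) y' + (q(x)/x^2) y = 0:
  p(x) = -8/5,  q(x) = -3x^2 + 3x + 6/5.
Indicial equation: r(r-1) + (-8/5) r + (6/5) = 0 -> roots r_1 = 2, r_2 = 3/5.
Take r = r_1 = 2. Let y(x) = x^r sum_{n>=0} a_n x^n with a_0 = 1.
Substitute y = x^r sum a_n x^n and match x^{r+n}. The recurrence is
  D(n) a_n + 3 a_{n-1} - 3 a_{n-2} = 0,  where D(n) = (r+n)(r+n-1) + (-8/5)(r+n) + (6/5).
  a_n = [-3 a_{n-1} + 3 a_{n-2}] / D(n).
Since the indicial polynomial factors as (r - r_1)(r - r_2), D(n) = (r_1 + n - r_1)(r_1 + n - r_2) = n(n + 7/5).
Evaluating step by step (a_0 = 1):
  n = 1: D(1) = 1(1 + 7/5) = 12/5; numerator = -3(1) = -3; a_1 = (-3)/(12/5) = -5/4
  n = 2: D(2) = 2(2 + 7/5) = 34/5; numerator = -3(-5/4) + 3(1) = 27/4; a_2 = (27/4)/(34/5) = 135/136
  n = 3: D(3) = 3(3 + 7/5) = 66/5; numerator = -3(135/136) + 3(-5/4) = -915/136; a_3 = (-915/136)/(66/5) = -1525/2992
  n = 4: D(4) = 4(4 + 7/5) = 108/5; numerator = -3(-1525/2992) + 3(135/136) = 13485/2992; a_4 = (13485/2992)/(108/5) = 22475/107712

r = 2; a_0 = 1; a_1 = -5/4; a_2 = 135/136; a_3 = -1525/2992; a_4 = 22475/107712


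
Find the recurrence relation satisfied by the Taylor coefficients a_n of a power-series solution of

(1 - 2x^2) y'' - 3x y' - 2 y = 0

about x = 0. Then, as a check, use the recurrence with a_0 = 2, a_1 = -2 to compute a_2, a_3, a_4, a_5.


Substitute y = sum_n a_n x^n.
(1 - 2 x^2) y'' contributes (n+2)(n+1) a_{n+2} - 2 n(n-1) a_n at x^n.
-3 x y'(x) contributes -3 n a_n at x^n.
-2 y(x) contributes -2 a_n at x^n.
Matching x^n: (n+2)(n+1) a_{n+2} + (-2 n(n-1) - 3 n - 2) a_n = 0.
Thus a_{n+2} = (2 n(n-1) + 3 n + 2) / ((n+1)(n+2)) * a_n.

Check with a_0 = 2, a_1 = -2 (apply the recurrence for n = 0, 1, 2, 3): a_0 = 2, a_1 = -2, a_2 = 2, a_3 = -5/3, a_4 = 2, a_5 = -23/12.

a_(n+2) = (2 n(n-1) + 3 n + 2) / ((n+1)(n+2)) * a_n; check: a_0 = 2, a_1 = -2, a_2 = 2, a_3 = -5/3, a_4 = 2, a_5 = -23/12


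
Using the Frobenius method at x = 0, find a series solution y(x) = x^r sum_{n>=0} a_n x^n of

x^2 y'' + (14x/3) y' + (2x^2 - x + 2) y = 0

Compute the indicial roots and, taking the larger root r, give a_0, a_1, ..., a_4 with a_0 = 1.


Write in Frobenius form y'' + (p(x)/x) y' + (q(x)/x^2) y = 0:
  p(x) = 14/3,  q(x) = 2x^2 - x + 2.
Indicial equation: r(r-1) + (14/3) r + (2) = 0 -> roots r_1 = -2/3, r_2 = -3.
Take r = r_1 = -2/3. Let y(x) = x^r sum_{n>=0} a_n x^n with a_0 = 1.
Substitute y = x^r sum a_n x^n and match x^{r+n}. The recurrence is
  D(n) a_n - 1 a_{n-1} + 2 a_{n-2} = 0,  where D(n) = (r+n)(r+n-1) + (14/3)(r+n) + (2).
  a_n = [1 a_{n-1} - 2 a_{n-2}] / D(n).
Since the indicial polynomial factors as (r - r_1)(r - r_2), D(n) = (r_1 + n - r_1)(r_1 + n - r_2) = n(n + 7/3).
Evaluating step by step (a_0 = 1):
  n = 1: D(1) = 1(1 + 7/3) = 10/3; numerator = 1(1) = 1; a_1 = (1)/(10/3) = 3/10
  n = 2: D(2) = 2(2 + 7/3) = 26/3; numerator = 1(3/10) - 2(1) = -17/10; a_2 = (-17/10)/(26/3) = -51/260
  n = 3: D(3) = 3(3 + 7/3) = 16; numerator = 1(-51/260) - 2(3/10) = -207/260; a_3 = (-207/260)/(16) = -207/4160
  n = 4: D(4) = 4(4 + 7/3) = 76/3; numerator = 1(-207/4160) - 2(-51/260) = 285/832; a_4 = (285/832)/(76/3) = 45/3328

r = -2/3; a_0 = 1; a_1 = 3/10; a_2 = -51/260; a_3 = -207/4160; a_4 = 45/3328


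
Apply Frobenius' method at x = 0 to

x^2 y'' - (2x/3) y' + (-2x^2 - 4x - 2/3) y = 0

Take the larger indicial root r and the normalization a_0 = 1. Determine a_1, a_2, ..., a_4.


Write in Frobenius form y'' + (p(x)/x) y' + (q(x)/x^2) y = 0:
  p(x) = -2/3,  q(x) = -2x^2 - 4x - 2/3.
Indicial equation: r(r-1) + (-2/3) r + (-2/3) = 0 -> roots r_1 = 2, r_2 = -1/3.
Take r = r_1 = 2. Let y(x) = x^r sum_{n>=0} a_n x^n with a_0 = 1.
Substitute y = x^r sum a_n x^n and match x^{r+n}. The recurrence is
  D(n) a_n - 4 a_{n-1} - 2 a_{n-2} = 0,  where D(n) = (r+n)(r+n-1) + (-2/3)(r+n) + (-2/3).
  a_n = [4 a_{n-1} + 2 a_{n-2}] / D(n).
Since the indicial polynomial factors as (r - r_1)(r - r_2), D(n) = (r_1 + n - r_1)(r_1 + n - r_2) = n(n + 7/3).
Evaluating step by step (a_0 = 1):
  n = 1: D(1) = 1(1 + 7/3) = 10/3; numerator = 4(1) = 4; a_1 = (4)/(10/3) = 6/5
  n = 2: D(2) = 2(2 + 7/3) = 26/3; numerator = 4(6/5) + 2(1) = 34/5; a_2 = (34/5)/(26/3) = 51/65
  n = 3: D(3) = 3(3 + 7/3) = 16; numerator = 4(51/65) + 2(6/5) = 72/13; a_3 = (72/13)/(16) = 9/26
  n = 4: D(4) = 4(4 + 7/3) = 76/3; numerator = 4(9/26) + 2(51/65) = 192/65; a_4 = (192/65)/(76/3) = 144/1235

r = 2; a_0 = 1; a_1 = 6/5; a_2 = 51/65; a_3 = 9/26; a_4 = 144/1235


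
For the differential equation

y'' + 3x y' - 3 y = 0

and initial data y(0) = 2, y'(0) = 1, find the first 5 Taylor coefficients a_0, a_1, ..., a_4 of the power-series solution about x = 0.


Ansatz: y(x) = sum_{n>=0} a_n x^n, so y'(x) = sum_{n>=1} n a_n x^(n-1) and y''(x) = sum_{n>=2} n(n-1) a_n x^(n-2).
Substitute into P(x) y'' + Q(x) y' + R(x) y = 0 with P(x) = 1, Q(x) = 3x, R(x) = -3, and match powers of x.
Initial conditions: a_0 = 2, a_1 = 1.
Setting the coefficient of each power of x to zero and solving order by order (substituting the coefficients already found):
  x^0: 2 a_2 - 3 a_0 = 0  ->  2 a_2 = 3 a_0 = 6  ->  a_2 = 3
  x^1: 6 a_3 = 0  ->  a_3 = 0
  x^2: 12 a_4 + 3 a_2 = 0  ->  12 a_4 = -3 a_2 = -9  ->  a_4 = -3/4
Truncated series: y(x) = 2 + x + 3 x^2 - (3/4) x^4 + O(x^5).

a_0 = 2; a_1 = 1; a_2 = 3; a_3 = 0; a_4 = -3/4


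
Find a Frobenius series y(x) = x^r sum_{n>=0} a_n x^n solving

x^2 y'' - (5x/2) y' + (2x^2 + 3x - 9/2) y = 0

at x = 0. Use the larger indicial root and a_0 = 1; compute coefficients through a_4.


Write in Frobenius form y'' + (p(x)/x) y' + (q(x)/x^2) y = 0:
  p(x) = -5/2,  q(x) = 2x^2 + 3x - 9/2.
Indicial equation: r(r-1) + (-5/2) r + (-9/2) = 0 -> roots r_1 = 9/2, r_2 = -1.
Take r = r_1 = 9/2. Let y(x) = x^r sum_{n>=0} a_n x^n with a_0 = 1.
Substitute y = x^r sum a_n x^n and match x^{r+n}. The recurrence is
  D(n) a_n + 3 a_{n-1} + 2 a_{n-2} = 0,  where D(n) = (r+n)(r+n-1) + (-5/2)(r+n) + (-9/2).
  a_n = [-3 a_{n-1} - 2 a_{n-2}] / D(n).
Since the indicial polynomial factors as (r - r_1)(r - r_2), D(n) = (r_1 + n - r_1)(r_1 + n - r_2) = n(n + 11/2).
Evaluating step by step (a_0 = 1):
  n = 1: D(1) = 1(1 + 11/2) = 13/2; numerator = -3(1) = -3; a_1 = (-3)/(13/2) = -6/13
  n = 2: D(2) = 2(2 + 11/2) = 15; numerator = -3(-6/13) - 2(1) = -8/13; a_2 = (-8/13)/(15) = -8/195
  n = 3: D(3) = 3(3 + 11/2) = 51/2; numerator = -3(-8/195) - 2(-6/13) = 68/65; a_3 = (68/65)/(51/2) = 8/195
  n = 4: D(4) = 4(4 + 11/2) = 38; numerator = -3(8/195) - 2(-8/195) = -8/195; a_4 = (-8/195)/(38) = -4/3705

r = 9/2; a_0 = 1; a_1 = -6/13; a_2 = -8/195; a_3 = 8/195; a_4 = -4/3705


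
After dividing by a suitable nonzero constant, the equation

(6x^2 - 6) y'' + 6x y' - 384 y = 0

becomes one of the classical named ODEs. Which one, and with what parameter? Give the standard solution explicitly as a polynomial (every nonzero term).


All three coefficients share the factor -6; dividing through by -6 gives  (1 - x^2) y'' - x y' + 64 y = 0.
This matches the Chebyshev equation (1 - x^2) y'' - x y' + n^2 y = 0 (note the -x y' term, not -2x y') with n^2 = 64, so n = 8; the polynomial solution is T_8(x).
With y = sum_k a_k x^k, matching x^k gives (k+2)(k+1) a_{k+2} = (k^2 - n^2) a_k = (k - 8)(k + 8) a_k. The right side vanishes at k = 8, so the series with the parity of 8 terminates at degree 8.
Standard normalization: leading coefficient of T_n is 2^(n-1), so a_8 = 2^7 = 128. Work downward with a_k = (k+1)(k+2) a_{k+2} / ((k - 8)(k + 8)):
  a_6 = (7)(8)(128) / ((6 - 8)(6 + 8)) = 7168/(-28) = -256
  a_4 = (5)(6)(-256) / ((4 - 8)(4 + 8)) = -7680/(-48) = 160
  a_2 = (3)(4)(160) / ((2 - 8)(2 + 8)) = 1920/(-60) = -32
  a_0 = (1)(2)(-32) / ((0 - 8)(0 + 8)) = -64/(-64) = 1
Hence T_8(x) = 128 x^8 - 256 x^6 + 160 x^4 - 32 x^2 + 1.

T_8(x); series = 128 x^8 - 256 x^6 + 160 x^4 - 32 x^2 + 1


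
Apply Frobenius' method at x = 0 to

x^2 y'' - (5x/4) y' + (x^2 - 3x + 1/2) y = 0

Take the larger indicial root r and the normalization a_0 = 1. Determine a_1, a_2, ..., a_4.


Write in Frobenius form y'' + (p(x)/x) y' + (q(x)/x^2) y = 0:
  p(x) = -5/4,  q(x) = x^2 - 3x + 1/2.
Indicial equation: r(r-1) + (-5/4) r + (1/2) = 0 -> roots r_1 = 2, r_2 = 1/4.
Take r = r_1 = 2. Let y(x) = x^r sum_{n>=0} a_n x^n with a_0 = 1.
Substitute y = x^r sum a_n x^n and match x^{r+n}. The recurrence is
  D(n) a_n - 3 a_{n-1} + 1 a_{n-2} = 0,  where D(n) = (r+n)(r+n-1) + (-5/4)(r+n) + (1/2).
  a_n = [3 a_{n-1} - 1 a_{n-2}] / D(n).
Since the indicial polynomial factors as (r - r_1)(r - r_2), D(n) = (r_1 + n - r_1)(r_1 + n - r_2) = n(n + 7/4).
Evaluating step by step (a_0 = 1):
  n = 1: D(1) = 1(1 + 7/4) = 11/4; numerator = 3(1) = 3; a_1 = (3)/(11/4) = 12/11
  n = 2: D(2) = 2(2 + 7/4) = 15/2; numerator = 3(12/11) - 1(1) = 25/11; a_2 = (25/11)/(15/2) = 10/33
  n = 3: D(3) = 3(3 + 7/4) = 57/4; numerator = 3(10/33) - 1(12/11) = -2/11; a_3 = (-2/11)/(57/4) = -8/627
  n = 4: D(4) = 4(4 + 7/4) = 23; numerator = 3(-8/627) - 1(10/33) = -214/627; a_4 = (-214/627)/(23) = -214/14421

r = 2; a_0 = 1; a_1 = 12/11; a_2 = 10/33; a_3 = -8/627; a_4 = -214/14421


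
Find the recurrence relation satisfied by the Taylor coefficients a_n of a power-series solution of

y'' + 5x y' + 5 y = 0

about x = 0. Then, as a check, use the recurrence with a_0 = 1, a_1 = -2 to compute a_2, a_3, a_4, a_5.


Substitute y = sum_n a_n x^n.
y''(x) has coefficient (n+2)(n+1) a_{n+2} at x^n;
5 x y'(x) has coefficient 5 n a_n at x^n (shift);
5 y(x) has coefficient 5 a_n at x^n.
Matching x^n: (n+2)(n+1) a_{n+2} + (5n + 5) a_n = 0.
Thus a_{n+2} = (-5n - 5) / ((n+1)(n+2)) * a_n.

Check with a_0 = 1, a_1 = -2 (apply the recurrence for n = 0, 1, 2, 3): a_0 = 1, a_1 = -2, a_2 = -5/2, a_3 = 10/3, a_4 = 25/8, a_5 = -10/3.

a_(n+2) = (-5n - 5) / ((n+1)(n+2)) * a_n; check: a_0 = 1, a_1 = -2, a_2 = -5/2, a_3 = 10/3, a_4 = 25/8, a_5 = -10/3


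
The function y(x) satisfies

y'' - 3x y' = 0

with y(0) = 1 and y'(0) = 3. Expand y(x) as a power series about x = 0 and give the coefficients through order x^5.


Ansatz: y(x) = sum_{n>=0} a_n x^n, so y'(x) = sum_{n>=1} n a_n x^(n-1) and y''(x) = sum_{n>=2} n(n-1) a_n x^(n-2).
Substitute into P(x) y'' + Q(x) y' + R(x) y = 0 with P(x) = 1, Q(x) = -3x, R(x) = 0, and match powers of x.
Initial conditions: a_0 = 1, a_1 = 3.
Setting the coefficient of each power of x to zero and solving order by order (substituting the coefficients already found):
  x^0: 2 a_2 = 0  ->  a_2 = 0
  x^1: 6 a_3 - 3 a_1 = 0  ->  6 a_3 = 3 a_1 = 9  ->  a_3 = 3/2
  x^2: 12 a_4 - 6 a_2 = 0  ->  12 a_4 = 6 a_2 = 0  ->  a_4 = 0
  x^3: 20 a_5 - 9 a_3 = 0  ->  20 a_5 = 9 a_3 = 27/2  ->  a_5 = 27/40
Truncated series: y(x) = 1 + 3 x + (3/2) x^3 + (27/40) x^5 + O(x^6).

a_0 = 1; a_1 = 3; a_2 = 0; a_3 = 3/2; a_4 = 0; a_5 = 27/40


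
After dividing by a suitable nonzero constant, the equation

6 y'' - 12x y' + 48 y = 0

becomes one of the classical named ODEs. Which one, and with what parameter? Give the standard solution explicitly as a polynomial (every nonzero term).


All three coefficients share the factor 6; dividing through by 6 gives  y'' - 2x y' + 8 y = 0.
This matches the Hermite equation y'' - 2x y' + 2n y = 0 with 2n = 8, so n = 4; the polynomial solution is H_4(x).
With y = sum_k a_k x^k, matching x^k gives (k+2)(k+1) a_{k+2} = 2(k - n) a_k = 2(k - 4) a_k. The right side vanishes at k = 4, so the series with the parity of 4 terminates at degree 4.
Standard normalization: leading coefficient of H_n is 2^n, so a_4 = 2^4 = 16. Work downward with a_k = (k+1)(k+2) a_{k+2} / (2(k - n)):
  a_2 = (3)(4)(16) / (2(2 - 4)) = 192/(-4) = -48
  a_0 = (1)(2)(-48) / (2(0 - 4)) = -96/(-8) = 12
Hence H_4(x) = 16 x^4 - 48 x^2 + 12.

H_4(x); series = 16 x^4 - 48 x^2 + 12


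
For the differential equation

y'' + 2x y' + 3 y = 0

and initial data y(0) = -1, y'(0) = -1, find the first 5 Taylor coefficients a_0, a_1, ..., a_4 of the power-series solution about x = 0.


Ansatz: y(x) = sum_{n>=0} a_n x^n, so y'(x) = sum_{n>=1} n a_n x^(n-1) and y''(x) = sum_{n>=2} n(n-1) a_n x^(n-2).
Substitute into P(x) y'' + Q(x) y' + R(x) y = 0 with P(x) = 1, Q(x) = 2x, R(x) = 3, and match powers of x.
Initial conditions: a_0 = -1, a_1 = -1.
Setting the coefficient of each power of x to zero and solving order by order (substituting the coefficients already found):
  x^0: 2 a_2 + 3 a_0 = 0  ->  2 a_2 = -3 a_0 = 3  ->  a_2 = 3/2
  x^1: 6 a_3 + 5 a_1 = 0  ->  6 a_3 = -5 a_1 = 5  ->  a_3 = 5/6
  x^2: 12 a_4 + 7 a_2 = 0  ->  12 a_4 = -7 a_2 = -21/2  ->  a_4 = -7/8
Truncated series: y(x) = -1 - x + (3/2) x^2 + (5/6) x^3 - (7/8) x^4 + O(x^5).

a_0 = -1; a_1 = -1; a_2 = 3/2; a_3 = 5/6; a_4 = -7/8


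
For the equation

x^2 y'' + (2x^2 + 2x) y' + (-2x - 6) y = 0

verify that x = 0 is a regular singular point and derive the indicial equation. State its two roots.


Divide by x^2 to reach normal form y'' + P_1(x) y' + P_2(x) y = 0 with P_1(x) = 2 + 2/x and P_2(x) = -2/x - 6/x^2.
x = 0 is a singular point because the y'-coefficient 2 + 2/x has a pole at x = 0 and the y-coefficient -2/x - 6/x^2 has a pole at x = 0.
It is a regular singular point because x P_1(x) = p(x) = 2x + 2 and x^2 P_2(x) = q(x) = -2x - 6 are polynomials, hence analytic at x = 0.
p(0) = 2,  q(0) = -6.
Indicial equation: r(r-1) + p(0) r + q(0) = 0, i.e. r^2 + (p(0) - 1) r + q(0) = 0, i.e. r^2 + 1 r - 6 = 0.
Discriminant: (1)^2 - 4(-6) = 25, so r = (-1 ± 5)/2.
Solving: r_1 = 2, r_2 = -3.

indicial: r^2 + 1 r - 6 = 0; roots r_1 = 2, r_2 = -3


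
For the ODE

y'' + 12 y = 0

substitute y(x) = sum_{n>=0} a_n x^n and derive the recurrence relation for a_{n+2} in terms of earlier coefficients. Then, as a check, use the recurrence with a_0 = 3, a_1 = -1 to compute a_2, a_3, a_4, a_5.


Substitute y = sum_n a_n x^n into y'' + (const) y = 0.
y''(x) = sum_{n>=0} (n+2)(n+1) a_{n+2} x^n.
The ODE becomes sum_n [(n+2)(n+1) a_{n+2} + 12 a_n] x^n = 0.
Setting each coefficient to zero gives the recurrence:
  (n+2)(n+1) a_{n+2} + 12 a_n = 0,
  a_{n+2} = -12 / ((n+1)(n+2)) a_n.

Check with a_0 = 3, a_1 = -1 (apply the recurrence for n = 0, 1, 2, 3): a_0 = 3, a_1 = -1, a_2 = -18, a_3 = 2, a_4 = 18, a_5 = -6/5.

a_{n+2} = -12/((n+1)(n+2)) * a_n; check: a_0 = 3, a_1 = -1, a_2 = -18, a_3 = 2, a_4 = 18, a_5 = -6/5


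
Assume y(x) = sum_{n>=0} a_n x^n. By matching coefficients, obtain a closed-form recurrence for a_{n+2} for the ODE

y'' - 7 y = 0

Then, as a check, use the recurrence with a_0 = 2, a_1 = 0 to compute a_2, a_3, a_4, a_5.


Substitute y = sum_n a_n x^n into y'' + (const) y = 0.
y''(x) = sum_{n>=0} (n+2)(n+1) a_{n+2} x^n.
The ODE becomes sum_n [(n+2)(n+1) a_{n+2} - 7 a_n] x^n = 0.
Setting each coefficient to zero gives the recurrence:
  (n+2)(n+1) a_{n+2} - 7 a_n = 0,
  a_{n+2} = 7 / ((n+1)(n+2)) a_n.

Check with a_0 = 2, a_1 = 0 (apply the recurrence for n = 0, 1, 2, 3): a_0 = 2, a_1 = 0, a_2 = 7, a_3 = 0, a_4 = 49/12, a_5 = 0.

a_{n+2} = 7/((n+1)(n+2)) * a_n; check: a_0 = 2, a_1 = 0, a_2 = 7, a_3 = 0, a_4 = 49/12, a_5 = 0


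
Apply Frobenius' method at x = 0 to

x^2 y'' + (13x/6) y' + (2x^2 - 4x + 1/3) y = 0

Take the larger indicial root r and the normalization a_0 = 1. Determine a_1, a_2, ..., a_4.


Write in Frobenius form y'' + (p(x)/x) y' + (q(x)/x^2) y = 0:
  p(x) = 13/6,  q(x) = 2x^2 - 4x + 1/3.
Indicial equation: r(r-1) + (13/6) r + (1/3) = 0 -> roots r_1 = -1/2, r_2 = -2/3.
Take r = r_1 = -1/2. Let y(x) = x^r sum_{n>=0} a_n x^n with a_0 = 1.
Substitute y = x^r sum a_n x^n and match x^{r+n}. The recurrence is
  D(n) a_n - 4 a_{n-1} + 2 a_{n-2} = 0,  where D(n) = (r+n)(r+n-1) + (13/6)(r+n) + (1/3).
  a_n = [4 a_{n-1} - 2 a_{n-2}] / D(n).
Since the indicial polynomial factors as (r - r_1)(r - r_2), D(n) = (r_1 + n - r_1)(r_1 + n - r_2) = n(n + 1/6).
Evaluating step by step (a_0 = 1):
  n = 1: D(1) = 1(1 + 1/6) = 7/6; numerator = 4(1) = 4; a_1 = (4)/(7/6) = 24/7
  n = 2: D(2) = 2(2 + 1/6) = 13/3; numerator = 4(24/7) - 2(1) = 82/7; a_2 = (82/7)/(13/3) = 246/91
  n = 3: D(3) = 3(3 + 1/6) = 19/2; numerator = 4(246/91) - 2(24/7) = 360/91; a_3 = (360/91)/(19/2) = 720/1729
  n = 4: D(4) = 4(4 + 1/6) = 50/3; numerator = 4(720/1729) - 2(246/91) = -924/247; a_4 = (-924/247)/(50/3) = -1386/6175

r = -1/2; a_0 = 1; a_1 = 24/7; a_2 = 246/91; a_3 = 720/1729; a_4 = -1386/6175


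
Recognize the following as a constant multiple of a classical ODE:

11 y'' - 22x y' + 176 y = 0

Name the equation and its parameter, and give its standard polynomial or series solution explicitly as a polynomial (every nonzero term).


All three coefficients share the factor 11; dividing through by 11 gives  y'' - 2x y' + 16 y = 0.
This matches the Hermite equation y'' - 2x y' + 2n y = 0 with 2n = 16, so n = 8; the polynomial solution is H_8(x).
With y = sum_k a_k x^k, matching x^k gives (k+2)(k+1) a_{k+2} = 2(k - n) a_k = 2(k - 8) a_k. The right side vanishes at k = 8, so the series with the parity of 8 terminates at degree 8.
Standard normalization: leading coefficient of H_n is 2^n, so a_8 = 2^8 = 256. Work downward with a_k = (k+1)(k+2) a_{k+2} / (2(k - n)):
  a_6 = (7)(8)(256) / (2(6 - 8)) = 14336/(-4) = -3584
  a_4 = (5)(6)(-3584) / (2(4 - 8)) = -107520/(-8) = 13440
  a_2 = (3)(4)(13440) / (2(2 - 8)) = 161280/(-12) = -13440
  a_0 = (1)(2)(-13440) / (2(0 - 8)) = -26880/(-16) = 1680
Hence H_8(x) = 256 x^8 - 3584 x^6 + 13440 x^4 - 13440 x^2 + 1680.

H_8(x); series = 256 x^8 - 3584 x^6 + 13440 x^4 - 13440 x^2 + 1680


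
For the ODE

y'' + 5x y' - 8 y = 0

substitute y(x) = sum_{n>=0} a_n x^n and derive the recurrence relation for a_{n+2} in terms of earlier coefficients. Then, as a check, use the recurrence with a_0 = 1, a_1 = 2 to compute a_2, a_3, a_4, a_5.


Substitute y = sum_n a_n x^n.
y''(x) has coefficient (n+2)(n+1) a_{n+2} at x^n;
5 x y'(x) has coefficient 5 n a_n at x^n (shift);
-8 y(x) has coefficient -8 a_n at x^n.
Matching x^n: (n+2)(n+1) a_{n+2} + (5n - 8) a_n = 0.
Thus a_{n+2} = (-5n + 8) / ((n+1)(n+2)) * a_n.

Check with a_0 = 1, a_1 = 2 (apply the recurrence for n = 0, 1, 2, 3): a_0 = 1, a_1 = 2, a_2 = 4, a_3 = 1, a_4 = -2/3, a_5 = -7/20.

a_(n+2) = (-5n + 8) / ((n+1)(n+2)) * a_n; check: a_0 = 1, a_1 = 2, a_2 = 4, a_3 = 1, a_4 = -2/3, a_5 = -7/20


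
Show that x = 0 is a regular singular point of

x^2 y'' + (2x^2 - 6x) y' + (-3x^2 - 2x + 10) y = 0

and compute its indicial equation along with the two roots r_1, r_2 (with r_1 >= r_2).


Divide by x^2 to reach normal form y'' + P_1(x) y' + P_2(x) y = 0 with P_1(x) = 2 - 6/x and P_2(x) = -3 - 2/x + 10/x^2.
x = 0 is a singular point because the y'-coefficient 2 - 6/x has a pole at x = 0 and the y-coefficient -3 - 2/x + 10/x^2 has a pole at x = 0.
It is a regular singular point because x P_1(x) = p(x) = 2x - 6 and x^2 P_2(x) = q(x) = -3x^2 - 2x + 10 are polynomials, hence analytic at x = 0.
p(0) = -6,  q(0) = 10.
Indicial equation: r(r-1) + p(0) r + q(0) = 0, i.e. r^2 + (p(0) - 1) r + q(0) = 0, i.e. r^2 - 7 r + 10 = 0.
Discriminant: (-7)^2 - 4(10) = 9, so r = (7 ± 3)/2.
Solving: r_1 = 5, r_2 = 2.

indicial: r^2 - 7 r + 10 = 0; roots r_1 = 5, r_2 = 2


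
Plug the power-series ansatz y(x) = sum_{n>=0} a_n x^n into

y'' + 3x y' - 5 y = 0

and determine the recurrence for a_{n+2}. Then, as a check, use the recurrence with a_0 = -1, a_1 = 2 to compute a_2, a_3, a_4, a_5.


Substitute y = sum_n a_n x^n.
y''(x) has coefficient (n+2)(n+1) a_{n+2} at x^n;
3 x y'(x) has coefficient 3 n a_n at x^n (shift);
-5 y(x) has coefficient -5 a_n at x^n.
Matching x^n: (n+2)(n+1) a_{n+2} + (3n - 5) a_n = 0.
Thus a_{n+2} = (-3n + 5) / ((n+1)(n+2)) * a_n.

Check with a_0 = -1, a_1 = 2 (apply the recurrence for n = 0, 1, 2, 3): a_0 = -1, a_1 = 2, a_2 = -5/2, a_3 = 2/3, a_4 = 5/24, a_5 = -2/15.

a_(n+2) = (-3n + 5) / ((n+1)(n+2)) * a_n; check: a_0 = -1, a_1 = 2, a_2 = -5/2, a_3 = 2/3, a_4 = 5/24, a_5 = -2/15


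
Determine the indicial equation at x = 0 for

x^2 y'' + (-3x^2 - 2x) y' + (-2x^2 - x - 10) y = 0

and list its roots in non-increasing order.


Divide by x^2 to reach normal form y'' + P_1(x) y' + P_2(x) y = 0 with P_1(x) = -3 - 2/x and P_2(x) = -2 - 1/x - 10/x^2.
x = 0 is a singular point because the y'-coefficient -3 - 2/x has a pole at x = 0 and the y-coefficient -2 - 1/x - 10/x^2 has a pole at x = 0.
It is a regular singular point because x P_1(x) = p(x) = -3x - 2 and x^2 P_2(x) = q(x) = -2x^2 - x - 10 are polynomials, hence analytic at x = 0.
p(0) = -2,  q(0) = -10.
Indicial equation: r(r-1) + p(0) r + q(0) = 0, i.e. r^2 + (p(0) - 1) r + q(0) = 0, i.e. r^2 - 3 r - 10 = 0.
Discriminant: (-3)^2 - 4(-10) = 49, so r = (3 ± 7)/2.
Solving: r_1 = 5, r_2 = -2.

indicial: r^2 - 3 r - 10 = 0; roots r_1 = 5, r_2 = -2


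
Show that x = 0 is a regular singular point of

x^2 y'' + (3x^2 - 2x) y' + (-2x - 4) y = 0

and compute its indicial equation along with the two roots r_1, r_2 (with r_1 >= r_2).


Divide by x^2 to reach normal form y'' + P_1(x) y' + P_2(x) y = 0 with P_1(x) = 3 - 2/x and P_2(x) = -2/x - 4/x^2.
x = 0 is a singular point because the y'-coefficient 3 - 2/x has a pole at x = 0 and the y-coefficient -2/x - 4/x^2 has a pole at x = 0.
It is a regular singular point because x P_1(x) = p(x) = 3x - 2 and x^2 P_2(x) = q(x) = -2x - 4 are polynomials, hence analytic at x = 0.
p(0) = -2,  q(0) = -4.
Indicial equation: r(r-1) + p(0) r + q(0) = 0, i.e. r^2 + (p(0) - 1) r + q(0) = 0, i.e. r^2 - 3 r - 4 = 0.
Discriminant: (-3)^2 - 4(-4) = 25, so r = (3 ± 5)/2.
Solving: r_1 = 4, r_2 = -1.

indicial: r^2 - 3 r - 4 = 0; roots r_1 = 4, r_2 = -1


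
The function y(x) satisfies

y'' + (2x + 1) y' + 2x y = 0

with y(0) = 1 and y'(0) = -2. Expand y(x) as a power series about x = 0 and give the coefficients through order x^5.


Ansatz: y(x) = sum_{n>=0} a_n x^n, so y'(x) = sum_{n>=1} n a_n x^(n-1) and y''(x) = sum_{n>=2} n(n-1) a_n x^(n-2).
Substitute into P(x) y'' + Q(x) y' + R(x) y = 0 with P(x) = 1, Q(x) = 2x + 1, R(x) = 2x, and match powers of x.
Initial conditions: a_0 = 1, a_1 = -2.
Setting the coefficient of each power of x to zero and solving order by order (substituting the coefficients already found):
  x^0: 2 a_2 + a_1 = 0  ->  2 a_2 = -a_1 = 2  ->  a_2 = 1
  x^1: 6 a_3 + 2 a_2 + 2 a_1 + 2 a_0 = 0  ->  6 a_3 = -2 a_2 - 2 a_1 - 2 a_0 = 0  ->  a_3 = 0
  x^2: 12 a_4 + 3 a_3 + 4 a_2 + 2 a_1 = 0  ->  12 a_4 = -3 a_3 - 4 a_2 - 2 a_1 = 0  ->  a_4 = 0
  x^3: 20 a_5 + 4 a_4 + 6 a_3 + 2 a_2 = 0  ->  20 a_5 = -4 a_4 - 6 a_3 - 2 a_2 = -2  ->  a_5 = -1/10
Truncated series: y(x) = 1 - 2 x + x^2 - (1/10) x^5 + O(x^6).

a_0 = 1; a_1 = -2; a_2 = 1; a_3 = 0; a_4 = 0; a_5 = -1/10


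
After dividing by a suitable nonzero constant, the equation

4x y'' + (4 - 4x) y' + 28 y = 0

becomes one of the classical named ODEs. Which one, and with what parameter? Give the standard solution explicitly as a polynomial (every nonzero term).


All three coefficients share the factor 4; dividing through by 4 gives  x y'' + (1 - x) y' + 7 y = 0.
This matches the Laguerre equation x y'' + (1 - x) y' + n y = 0 with n = 7; the polynomial solution is L_7(x).
With y = sum_k a_k x^k, matching x^k gives (k+1)k a_{k+1} + (k+1) a_{k+1} - k a_k + n a_k = 0, i.e. (k+1)^2 a_{k+1} = (k - n) a_k = (k - 7) a_k. The right side vanishes at k = 7, so the series terminates at degree 7.
Standard normalization L_n(0) = 1 gives a_0 = 1. Work upward with a_{k+1} = (k - 7) a_k / (k+1)^2:
  a_1 = (0 - 7)(1) / 1^2 = -7/1 = -7
  a_2 = (1 - 7)(-7) / 2^2 = 42/4 = 21/2
  a_3 = (2 - 7)(21/2) / 3^2 = (-105/2)/9 = -35/6
  a_4 = (3 - 7)(-35/6) / 4^2 = (70/3)/16 = 35/24
  a_5 = (4 - 7)(35/24) / 5^2 = (-35/8)/25 = -7/40
  a_6 = (5 - 7)(-7/40) / 6^2 = (7/20)/36 = 7/720
  a_7 = (6 - 7)(7/720) / 7^2 = (-7/720)/49 = -1/5040
Hence L_7(x) = -x^7/5040 + 7 x^6/720 - 7 x^5/40 + 35 x^4/24 - 35 x^3/6 + 21 x^2/2 - 7 x + 1.

L_7(x); series = -x^7/5040 + 7 x^6/720 - 7 x^5/40 + 35 x^4/24 - 35 x^3/6 + 21 x^2/2 - 7 x + 1


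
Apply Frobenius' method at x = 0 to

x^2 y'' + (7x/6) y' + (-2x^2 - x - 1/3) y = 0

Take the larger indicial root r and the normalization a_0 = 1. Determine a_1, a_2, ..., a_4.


Write in Frobenius form y'' + (p(x)/x) y' + (q(x)/x^2) y = 0:
  p(x) = 7/6,  q(x) = -2x^2 - x - 1/3.
Indicial equation: r(r-1) + (7/6) r + (-1/3) = 0 -> roots r_1 = 1/2, r_2 = -2/3.
Take r = r_1 = 1/2. Let y(x) = x^r sum_{n>=0} a_n x^n with a_0 = 1.
Substitute y = x^r sum a_n x^n and match x^{r+n}. The recurrence is
  D(n) a_n - 1 a_{n-1} - 2 a_{n-2} = 0,  where D(n) = (r+n)(r+n-1) + (7/6)(r+n) + (-1/3).
  a_n = [1 a_{n-1} + 2 a_{n-2}] / D(n).
Since the indicial polynomial factors as (r - r_1)(r - r_2), D(n) = (r_1 + n - r_1)(r_1 + n - r_2) = n(n + 7/6).
Evaluating step by step (a_0 = 1):
  n = 1: D(1) = 1(1 + 7/6) = 13/6; numerator = 1(1) = 1; a_1 = (1)/(13/6) = 6/13
  n = 2: D(2) = 2(2 + 7/6) = 19/3; numerator = 1(6/13) + 2(1) = 32/13; a_2 = (32/13)/(19/3) = 96/247
  n = 3: D(3) = 3(3 + 7/6) = 25/2; numerator = 1(96/247) + 2(6/13) = 324/247; a_3 = (324/247)/(25/2) = 648/6175
  n = 4: D(4) = 4(4 + 7/6) = 62/3; numerator = 1(648/6175) + 2(96/247) = 5448/6175; a_4 = (5448/6175)/(62/3) = 8172/191425

r = 1/2; a_0 = 1; a_1 = 6/13; a_2 = 96/247; a_3 = 648/6175; a_4 = 8172/191425


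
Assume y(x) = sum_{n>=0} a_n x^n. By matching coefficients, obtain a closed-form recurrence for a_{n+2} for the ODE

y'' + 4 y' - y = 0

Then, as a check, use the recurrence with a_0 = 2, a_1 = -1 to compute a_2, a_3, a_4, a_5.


Substitute y = sum_n a_n x^n.
y''(x) has coefficient (n+2)(n+1) a_{n+2} at x^n;
4 y'(x) has coefficient 4 (n+1) a_{n+1} at x^n;
-y(x) has coefficient -1 a_n at x^n.
Matching x^n: (n+2)(n+1) a_{n+2} + 4 (n+1) a_{n+1} - 1 a_n = 0.
Thus a_{n+2} = [-4 (n+1) a_{n+1} + 1 a_n] / ((n+1)(n+2)).

Check with a_0 = 2, a_1 = -1 (apply the recurrence for n = 0, 1, 2, 3): a_0 = 2, a_1 = -1, a_2 = 3, a_3 = -25/6, a_4 = 53/12, a_5 = -449/120.

a_(n+2) = [-4 (n+1) a_(n+1) + 1 a_n] / ((n+1)(n+2)); check: a_0 = 2, a_1 = -1, a_2 = 3, a_3 = -25/6, a_4 = 53/12, a_5 = -449/120


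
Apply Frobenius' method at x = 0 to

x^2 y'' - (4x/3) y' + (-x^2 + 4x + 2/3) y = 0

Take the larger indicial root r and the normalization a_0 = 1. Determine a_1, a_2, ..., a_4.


Write in Frobenius form y'' + (p(x)/x) y' + (q(x)/x^2) y = 0:
  p(x) = -4/3,  q(x) = -x^2 + 4x + 2/3.
Indicial equation: r(r-1) + (-4/3) r + (2/3) = 0 -> roots r_1 = 2, r_2 = 1/3.
Take r = r_1 = 2. Let y(x) = x^r sum_{n>=0} a_n x^n with a_0 = 1.
Substitute y = x^r sum a_n x^n and match x^{r+n}. The recurrence is
  D(n) a_n + 4 a_{n-1} - 1 a_{n-2} = 0,  where D(n) = (r+n)(r+n-1) + (-4/3)(r+n) + (2/3).
  a_n = [-4 a_{n-1} + 1 a_{n-2}] / D(n).
Since the indicial polynomial factors as (r - r_1)(r - r_2), D(n) = (r_1 + n - r_1)(r_1 + n - r_2) = n(n + 5/3).
Evaluating step by step (a_0 = 1):
  n = 1: D(1) = 1(1 + 5/3) = 8/3; numerator = -4(1) = -4; a_1 = (-4)/(8/3) = -3/2
  n = 2: D(2) = 2(2 + 5/3) = 22/3; numerator = -4(-3/2) + 1(1) = 7; a_2 = (7)/(22/3) = 21/22
  n = 3: D(3) = 3(3 + 5/3) = 14; numerator = -4(21/22) + 1(-3/2) = -117/22; a_3 = (-117/22)/(14) = -117/308
  n = 4: D(4) = 4(4 + 5/3) = 68/3; numerator = -4(-117/308) + 1(21/22) = 381/154; a_4 = (381/154)/(68/3) = 1143/10472

r = 2; a_0 = 1; a_1 = -3/2; a_2 = 21/22; a_3 = -117/308; a_4 = 1143/10472


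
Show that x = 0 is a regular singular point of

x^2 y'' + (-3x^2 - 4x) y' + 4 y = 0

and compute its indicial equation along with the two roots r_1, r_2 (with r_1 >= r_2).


Divide by x^2 to reach normal form y'' + P_1(x) y' + P_2(x) y = 0 with P_1(x) = -3 - 4/x and P_2(x) = 4/x^2.
x = 0 is a singular point because the y'-coefficient -3 - 4/x has a pole at x = 0 and the y-coefficient 4/x^2 has a pole at x = 0.
It is a regular singular point because x P_1(x) = p(x) = -3x - 4 and x^2 P_2(x) = q(x) = 4 are polynomials, hence analytic at x = 0.
p(0) = -4,  q(0) = 4.
Indicial equation: r(r-1) + p(0) r + q(0) = 0, i.e. r^2 + (p(0) - 1) r + q(0) = 0, i.e. r^2 - 5 r + 4 = 0.
Discriminant: (-5)^2 - 4(4) = 9, so r = (5 ± 3)/2.
Solving: r_1 = 4, r_2 = 1.

indicial: r^2 - 5 r + 4 = 0; roots r_1 = 4, r_2 = 1


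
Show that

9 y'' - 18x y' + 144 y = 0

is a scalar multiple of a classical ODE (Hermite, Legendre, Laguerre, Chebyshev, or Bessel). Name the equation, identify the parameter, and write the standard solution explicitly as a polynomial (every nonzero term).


All three coefficients share the factor 9; dividing through by 9 gives  y'' - 2x y' + 16 y = 0.
This matches the Hermite equation y'' - 2x y' + 2n y = 0 with 2n = 16, so n = 8; the polynomial solution is H_8(x).
With y = sum_k a_k x^k, matching x^k gives (k+2)(k+1) a_{k+2} = 2(k - n) a_k = 2(k - 8) a_k. The right side vanishes at k = 8, so the series with the parity of 8 terminates at degree 8.
Standard normalization: leading coefficient of H_n is 2^n, so a_8 = 2^8 = 256. Work downward with a_k = (k+1)(k+2) a_{k+2} / (2(k - n)):
  a_6 = (7)(8)(256) / (2(6 - 8)) = 14336/(-4) = -3584
  a_4 = (5)(6)(-3584) / (2(4 - 8)) = -107520/(-8) = 13440
  a_2 = (3)(4)(13440) / (2(2 - 8)) = 161280/(-12) = -13440
  a_0 = (1)(2)(-13440) / (2(0 - 8)) = -26880/(-16) = 1680
Hence H_8(x) = 256 x^8 - 3584 x^6 + 13440 x^4 - 13440 x^2 + 1680.

H_8(x); series = 256 x^8 - 3584 x^6 + 13440 x^4 - 13440 x^2 + 1680


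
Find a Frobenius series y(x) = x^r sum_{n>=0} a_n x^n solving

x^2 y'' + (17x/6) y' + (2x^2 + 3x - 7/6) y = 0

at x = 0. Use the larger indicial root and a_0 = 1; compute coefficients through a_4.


Write in Frobenius form y'' + (p(x)/x) y' + (q(x)/x^2) y = 0:
  p(x) = 17/6,  q(x) = 2x^2 + 3x - 7/6.
Indicial equation: r(r-1) + (17/6) r + (-7/6) = 0 -> roots r_1 = 1/2, r_2 = -7/3.
Take r = r_1 = 1/2. Let y(x) = x^r sum_{n>=0} a_n x^n with a_0 = 1.
Substitute y = x^r sum a_n x^n and match x^{r+n}. The recurrence is
  D(n) a_n + 3 a_{n-1} + 2 a_{n-2} = 0,  where D(n) = (r+n)(r+n-1) + (17/6)(r+n) + (-7/6).
  a_n = [-3 a_{n-1} - 2 a_{n-2}] / D(n).
Since the indicial polynomial factors as (r - r_1)(r - r_2), D(n) = (r_1 + n - r_1)(r_1 + n - r_2) = n(n + 17/6).
Evaluating step by step (a_0 = 1):
  n = 1: D(1) = 1(1 + 17/6) = 23/6; numerator = -3(1) = -3; a_1 = (-3)/(23/6) = -18/23
  n = 2: D(2) = 2(2 + 17/6) = 29/3; numerator = -3(-18/23) - 2(1) = 8/23; a_2 = (8/23)/(29/3) = 24/667
  n = 3: D(3) = 3(3 + 17/6) = 35/2; numerator = -3(24/667) - 2(-18/23) = 972/667; a_3 = (972/667)/(35/2) = 1944/23345
  n = 4: D(4) = 4(4 + 17/6) = 82/3; numerator = -3(1944/23345) - 2(24/667) = -7512/23345; a_4 = (-7512/23345)/(82/3) = -11268/957145

r = 1/2; a_0 = 1; a_1 = -18/23; a_2 = 24/667; a_3 = 1944/23345; a_4 = -11268/957145
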